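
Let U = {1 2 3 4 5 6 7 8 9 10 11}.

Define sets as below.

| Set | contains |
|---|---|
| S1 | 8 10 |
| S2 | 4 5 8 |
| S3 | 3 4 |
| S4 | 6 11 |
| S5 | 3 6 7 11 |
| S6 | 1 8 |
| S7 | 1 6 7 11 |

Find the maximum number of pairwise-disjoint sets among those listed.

S3, S4, S6 are pairwise disjoint (S3={3,4}; S4={6,11}; S6={1,8}).
Every remaining set overlaps one of these, and no 4 of the listed sets are pairwise disjoint, so 3 is the maximum.

3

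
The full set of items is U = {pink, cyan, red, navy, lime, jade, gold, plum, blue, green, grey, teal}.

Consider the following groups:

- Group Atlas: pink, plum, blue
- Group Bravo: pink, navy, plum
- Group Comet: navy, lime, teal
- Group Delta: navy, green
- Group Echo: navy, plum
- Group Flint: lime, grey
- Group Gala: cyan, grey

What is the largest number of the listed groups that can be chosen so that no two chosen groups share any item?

3

Atlas, Delta, Flint are pairwise disjoint (Atlas={pink,plum,blue}; Delta={navy,green}; Flint={lime,grey}).
Every remaining group overlaps one of these, and no 4 of the listed groups are pairwise disjoint, so 3 is the maximum.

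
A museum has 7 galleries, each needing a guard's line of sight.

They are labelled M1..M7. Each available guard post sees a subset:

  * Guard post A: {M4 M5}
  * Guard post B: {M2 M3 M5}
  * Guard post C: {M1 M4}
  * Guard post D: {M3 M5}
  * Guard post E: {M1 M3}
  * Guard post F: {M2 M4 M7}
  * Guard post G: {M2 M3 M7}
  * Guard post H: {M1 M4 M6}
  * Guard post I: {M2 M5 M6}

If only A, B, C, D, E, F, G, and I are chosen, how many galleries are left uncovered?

Union of A, B, C, D, E, F, G, I = {M1, M2, M3, M4, M5, M6, M7} — that's every gallery, so 0 are uncovered.

0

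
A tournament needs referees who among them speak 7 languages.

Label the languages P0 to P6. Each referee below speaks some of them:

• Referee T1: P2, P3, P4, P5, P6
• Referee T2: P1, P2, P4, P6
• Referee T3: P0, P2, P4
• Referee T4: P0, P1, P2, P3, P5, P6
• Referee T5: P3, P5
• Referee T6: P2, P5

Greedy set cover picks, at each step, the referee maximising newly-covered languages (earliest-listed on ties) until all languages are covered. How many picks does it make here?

Greedy: pick T4 (covers 6 new) → pick T1 (covers 1 new). Total picks: 2.

2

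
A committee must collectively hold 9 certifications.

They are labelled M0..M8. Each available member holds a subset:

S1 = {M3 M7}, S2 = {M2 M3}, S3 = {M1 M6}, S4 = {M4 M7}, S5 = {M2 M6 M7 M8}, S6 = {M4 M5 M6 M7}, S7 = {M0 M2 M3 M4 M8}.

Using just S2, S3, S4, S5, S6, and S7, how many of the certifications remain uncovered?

0

Union of S2, S3, S4, S5, S6, S7 = {M0, M1, M2, M3, M4, M5, M6, M7, M8} — that's every certification, so 0 are uncovered.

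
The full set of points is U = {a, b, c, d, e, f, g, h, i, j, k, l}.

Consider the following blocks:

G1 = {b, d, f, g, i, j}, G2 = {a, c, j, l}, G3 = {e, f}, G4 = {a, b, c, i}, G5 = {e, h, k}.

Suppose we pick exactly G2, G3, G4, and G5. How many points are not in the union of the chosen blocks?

2

Union of G2, G3, G4, G5 = {a, b, c, e, f, h, i, j, k, l}.
Not covered: d, g — 2 points.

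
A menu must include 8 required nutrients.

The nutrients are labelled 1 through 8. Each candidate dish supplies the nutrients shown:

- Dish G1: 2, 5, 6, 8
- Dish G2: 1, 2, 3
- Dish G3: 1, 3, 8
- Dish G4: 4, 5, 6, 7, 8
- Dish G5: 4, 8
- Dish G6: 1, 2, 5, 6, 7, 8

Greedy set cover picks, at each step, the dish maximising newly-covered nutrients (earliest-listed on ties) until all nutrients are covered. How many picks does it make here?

Greedy: pick G6 (covers 6 new) → pick G2 (covers 1 new) → pick G4 (covers 1 new). Total picks: 3.
(The true minimum cover uses only 2 dishes, so greedy is not optimal here.)

3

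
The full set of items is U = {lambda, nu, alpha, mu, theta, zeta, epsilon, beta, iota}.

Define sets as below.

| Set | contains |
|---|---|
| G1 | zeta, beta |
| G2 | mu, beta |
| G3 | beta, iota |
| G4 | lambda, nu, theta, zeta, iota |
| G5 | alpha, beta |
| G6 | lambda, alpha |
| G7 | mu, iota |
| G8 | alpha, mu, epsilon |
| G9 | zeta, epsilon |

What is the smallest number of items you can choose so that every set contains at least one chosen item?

Take H = {alpha, zeta, beta, iota}. Each listed set contains at least one of these, so H is a hitting set of size 4.
No choice of 3 items meets every set, so 4 is the minimum.

4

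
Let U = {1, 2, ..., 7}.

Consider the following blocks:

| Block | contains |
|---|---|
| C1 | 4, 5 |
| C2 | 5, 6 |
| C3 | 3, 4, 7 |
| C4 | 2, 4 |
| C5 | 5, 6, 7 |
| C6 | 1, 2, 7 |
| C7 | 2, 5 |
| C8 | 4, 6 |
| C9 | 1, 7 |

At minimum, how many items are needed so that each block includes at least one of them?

3

Take H = {4, 5, 7}. Each listed block contains at least one of these, so H is a hitting set of size 3.
The blocks C2, C4, C9 are pairwise disjoint, so any hitting set needs a separate item for each — at least 3. Hence 3 is optimal.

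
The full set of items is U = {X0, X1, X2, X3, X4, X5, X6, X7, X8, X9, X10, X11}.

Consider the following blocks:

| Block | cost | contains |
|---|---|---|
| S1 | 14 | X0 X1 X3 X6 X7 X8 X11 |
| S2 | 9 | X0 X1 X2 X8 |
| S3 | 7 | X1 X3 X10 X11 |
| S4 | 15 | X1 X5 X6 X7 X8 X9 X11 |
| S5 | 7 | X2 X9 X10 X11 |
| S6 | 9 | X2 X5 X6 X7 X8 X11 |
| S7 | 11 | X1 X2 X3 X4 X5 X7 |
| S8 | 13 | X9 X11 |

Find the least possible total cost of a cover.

32

S1, S5, S7 together cover every item (S1 ∪ S5 ∪ S7 = {X0, X1, X2, X3, X4, X5, X6, X7, X8, X9, X10, X11}); total cost 14 + 7 + 11 = 32.
The greedy pick S6, S3, S5, S2, S7 costs 43; no covering selection beats 32.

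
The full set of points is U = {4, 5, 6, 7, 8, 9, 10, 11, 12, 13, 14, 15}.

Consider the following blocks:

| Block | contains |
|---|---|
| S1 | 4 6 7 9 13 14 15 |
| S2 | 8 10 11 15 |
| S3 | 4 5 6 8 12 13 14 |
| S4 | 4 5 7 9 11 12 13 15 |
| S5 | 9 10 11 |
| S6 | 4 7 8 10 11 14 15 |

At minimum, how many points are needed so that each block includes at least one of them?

H = {10, 13} meets every block (each contains at least one member of H), and |H| = 2.
The blocks S3, S5 are pairwise disjoint, so any hitting set needs a separate point for each — at least 2. Hence 2 is optimal.

2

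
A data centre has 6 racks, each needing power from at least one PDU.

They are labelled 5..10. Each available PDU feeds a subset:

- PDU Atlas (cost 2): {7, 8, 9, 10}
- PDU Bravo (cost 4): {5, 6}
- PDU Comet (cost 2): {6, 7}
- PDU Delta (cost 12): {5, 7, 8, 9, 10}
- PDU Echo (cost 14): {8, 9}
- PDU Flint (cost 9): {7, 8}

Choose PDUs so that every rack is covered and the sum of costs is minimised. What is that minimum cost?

6

Atlas, Bravo together cover every rack (Atlas ∪ Bravo = {5, 6, 7, 8, 9, 10}); total cost 2 + 4 = 6.
No covering selection has total cost below 6.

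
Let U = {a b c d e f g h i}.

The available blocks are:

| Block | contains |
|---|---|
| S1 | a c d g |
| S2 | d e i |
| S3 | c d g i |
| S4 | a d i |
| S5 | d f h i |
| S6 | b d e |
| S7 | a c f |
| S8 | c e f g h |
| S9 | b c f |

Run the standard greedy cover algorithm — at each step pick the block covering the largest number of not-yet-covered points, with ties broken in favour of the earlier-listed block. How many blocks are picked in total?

3

Greedy: pick S8 (covers 5 new) → pick S4 (covers 3 new) → pick S6 (covers 1 new). Total picks: 3.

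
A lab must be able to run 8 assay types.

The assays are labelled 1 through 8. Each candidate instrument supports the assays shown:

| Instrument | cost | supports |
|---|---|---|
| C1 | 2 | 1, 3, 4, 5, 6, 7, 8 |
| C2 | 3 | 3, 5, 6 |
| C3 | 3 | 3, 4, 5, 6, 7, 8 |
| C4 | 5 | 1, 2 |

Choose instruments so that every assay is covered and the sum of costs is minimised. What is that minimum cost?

C1, C4 together cover every assay (C1 ∪ C4 = {1, 2, 3, 4, 5, 6, 7, 8}); total cost 2 + 5 = 7.
No covering selection has total cost below 7.

7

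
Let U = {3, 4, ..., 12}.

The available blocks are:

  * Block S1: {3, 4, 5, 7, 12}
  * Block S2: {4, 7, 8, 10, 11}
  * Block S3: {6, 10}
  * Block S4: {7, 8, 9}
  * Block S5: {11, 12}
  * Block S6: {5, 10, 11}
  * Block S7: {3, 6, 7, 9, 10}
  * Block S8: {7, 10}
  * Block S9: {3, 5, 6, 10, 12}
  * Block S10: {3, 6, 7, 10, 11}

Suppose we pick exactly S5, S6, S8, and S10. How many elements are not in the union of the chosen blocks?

3

Union of S5, S6, S8, S10 = {3, 5, 6, 7, 10, 11, 12}.
Not covered: 4, 8, 9 — 3 elements.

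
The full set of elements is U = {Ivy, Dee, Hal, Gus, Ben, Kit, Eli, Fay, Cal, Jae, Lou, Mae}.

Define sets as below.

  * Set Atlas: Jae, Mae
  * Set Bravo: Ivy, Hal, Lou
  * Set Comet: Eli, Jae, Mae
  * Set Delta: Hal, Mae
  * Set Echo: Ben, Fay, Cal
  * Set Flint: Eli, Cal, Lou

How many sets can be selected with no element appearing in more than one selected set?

3

Atlas, Bravo, Echo are pairwise disjoint (Atlas={Jae,Mae}; Bravo={Ivy,Hal,Lou}; Echo={Ben,Fay,Cal}).
Every remaining set overlaps one of these, and no 4 of the listed sets are pairwise disjoint, so 3 is the maximum.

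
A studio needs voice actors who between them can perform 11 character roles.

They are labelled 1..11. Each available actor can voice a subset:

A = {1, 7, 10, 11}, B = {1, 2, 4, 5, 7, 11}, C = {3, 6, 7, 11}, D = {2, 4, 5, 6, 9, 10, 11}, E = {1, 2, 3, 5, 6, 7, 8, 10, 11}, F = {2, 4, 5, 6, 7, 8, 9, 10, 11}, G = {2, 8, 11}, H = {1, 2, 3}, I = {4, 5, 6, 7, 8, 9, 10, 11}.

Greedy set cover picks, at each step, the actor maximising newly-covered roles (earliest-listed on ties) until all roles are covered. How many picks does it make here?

Greedy: pick E (covers 9 new) → pick D (covers 2 new). Total picks: 2.

2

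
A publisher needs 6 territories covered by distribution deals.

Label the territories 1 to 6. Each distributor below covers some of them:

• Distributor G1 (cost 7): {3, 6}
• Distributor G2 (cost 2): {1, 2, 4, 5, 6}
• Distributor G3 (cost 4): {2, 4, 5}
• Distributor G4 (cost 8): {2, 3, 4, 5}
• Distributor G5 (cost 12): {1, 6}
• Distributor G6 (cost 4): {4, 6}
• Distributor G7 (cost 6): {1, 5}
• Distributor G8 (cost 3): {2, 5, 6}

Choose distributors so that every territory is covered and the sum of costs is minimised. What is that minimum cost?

9

G1, G2 together cover every territory (G1 ∪ G2 = {1, 2, 3, 4, 5, 6}); total cost 7 + 2 = 9.
No covering selection has total cost below 9.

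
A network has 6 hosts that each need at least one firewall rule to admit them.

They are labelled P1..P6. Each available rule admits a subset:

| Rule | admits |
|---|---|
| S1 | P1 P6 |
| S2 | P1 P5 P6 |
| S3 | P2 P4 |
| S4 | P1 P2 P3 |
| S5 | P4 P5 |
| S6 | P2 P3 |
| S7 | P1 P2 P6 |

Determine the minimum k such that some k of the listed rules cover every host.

3

S2 and S5 and S6 together: S2 ∪ S5 ∪ S6 = {P1, P2, P3, P4, P5, P6} — every host is covered.
No 2 of the 7 rules cover everything (all 21 combinations miss at least one host), so 3 is optimal.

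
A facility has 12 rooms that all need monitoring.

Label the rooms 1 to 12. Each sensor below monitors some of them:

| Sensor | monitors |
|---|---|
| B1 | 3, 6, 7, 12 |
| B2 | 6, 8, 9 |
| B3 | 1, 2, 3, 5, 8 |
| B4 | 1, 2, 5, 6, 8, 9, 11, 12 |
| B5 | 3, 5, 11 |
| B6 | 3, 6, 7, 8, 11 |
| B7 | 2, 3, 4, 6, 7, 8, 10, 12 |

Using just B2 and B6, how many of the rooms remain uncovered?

Union of B2, B6 = {3, 6, 7, 8, 9, 11}.
Not covered: 1, 2, 4, 5, 10, 12 — 6 rooms.

6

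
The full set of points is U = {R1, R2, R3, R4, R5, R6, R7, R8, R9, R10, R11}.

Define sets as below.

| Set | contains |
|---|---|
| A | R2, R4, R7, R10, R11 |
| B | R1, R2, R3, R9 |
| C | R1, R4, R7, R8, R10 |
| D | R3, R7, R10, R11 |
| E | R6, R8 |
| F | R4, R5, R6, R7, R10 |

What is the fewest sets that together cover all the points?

4

Take {B, C, D, F}. Their union is {R1, R2, R3, R4, R5, R6, R7, R8, R9, R10, R11}, which is all 11 points.
No 3 of the 6 sets cover everything (all 20 combinations miss at least one point), so 4 is optimal.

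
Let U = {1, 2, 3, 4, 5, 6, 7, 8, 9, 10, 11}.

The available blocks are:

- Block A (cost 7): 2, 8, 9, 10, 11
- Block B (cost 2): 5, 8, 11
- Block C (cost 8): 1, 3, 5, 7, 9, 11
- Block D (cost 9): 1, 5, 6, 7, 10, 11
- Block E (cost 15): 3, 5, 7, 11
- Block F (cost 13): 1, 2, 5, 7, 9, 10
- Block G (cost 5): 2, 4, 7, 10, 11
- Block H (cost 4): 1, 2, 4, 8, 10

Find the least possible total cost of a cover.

21

C, D, H together cover every point (C ∪ D ∪ H = {1, 2, 3, 4, 5, 6, 7, 8, 9, 10, 11}); total cost 8 + 9 + 4 = 21.
The greedy pick B, H, C, D costs 23; no covering selection beats 21.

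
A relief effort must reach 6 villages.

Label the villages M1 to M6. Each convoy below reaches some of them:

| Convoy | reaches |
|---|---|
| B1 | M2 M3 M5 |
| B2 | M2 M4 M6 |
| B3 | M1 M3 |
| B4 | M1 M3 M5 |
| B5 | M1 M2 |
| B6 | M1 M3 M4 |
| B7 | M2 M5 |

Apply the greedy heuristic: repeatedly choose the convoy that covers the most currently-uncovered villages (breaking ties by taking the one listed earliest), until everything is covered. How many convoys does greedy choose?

3

Greedy: pick B1 (covers 3 new) → pick B2 (covers 2 new) → pick B3 (covers 1 new). Total picks: 3.
(The true minimum cover uses only 2 convoys, so greedy is not optimal here.)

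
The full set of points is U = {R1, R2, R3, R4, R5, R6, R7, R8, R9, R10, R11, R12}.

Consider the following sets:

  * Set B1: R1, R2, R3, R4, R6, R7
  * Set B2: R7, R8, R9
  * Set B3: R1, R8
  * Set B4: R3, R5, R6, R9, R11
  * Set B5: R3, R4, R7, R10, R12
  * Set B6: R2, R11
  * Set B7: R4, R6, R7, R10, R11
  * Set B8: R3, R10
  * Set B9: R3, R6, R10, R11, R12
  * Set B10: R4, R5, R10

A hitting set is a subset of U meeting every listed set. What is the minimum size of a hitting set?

H = {R1, R2, R9, R10} meets every set (each contains at least one member of H), and |H| = 4.
No choice of 3 points meets every set, so 4 is the minimum.

4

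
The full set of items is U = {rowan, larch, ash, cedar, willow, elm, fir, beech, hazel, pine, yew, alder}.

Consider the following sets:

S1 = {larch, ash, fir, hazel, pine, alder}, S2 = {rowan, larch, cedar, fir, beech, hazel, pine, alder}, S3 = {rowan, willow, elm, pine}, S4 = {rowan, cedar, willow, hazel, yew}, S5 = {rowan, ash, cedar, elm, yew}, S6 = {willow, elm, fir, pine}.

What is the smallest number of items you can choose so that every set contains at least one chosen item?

The 2 items {elm, hazel} hit every set.
No single item lies in every set, so at least 2 are needed and 2 is optimal.

2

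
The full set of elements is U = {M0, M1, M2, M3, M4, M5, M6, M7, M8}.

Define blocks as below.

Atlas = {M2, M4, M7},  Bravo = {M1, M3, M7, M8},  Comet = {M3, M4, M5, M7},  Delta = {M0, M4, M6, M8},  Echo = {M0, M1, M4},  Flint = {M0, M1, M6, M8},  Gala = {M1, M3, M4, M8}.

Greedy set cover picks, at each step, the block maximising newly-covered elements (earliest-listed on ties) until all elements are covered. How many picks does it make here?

4

Greedy: pick Bravo (covers 4 new) → pick Delta (covers 3 new) → pick Atlas (covers 1 new) → pick Comet (covers 1 new). Total picks: 4.
(The true minimum cover uses only 3 blocks, so greedy is not optimal here.)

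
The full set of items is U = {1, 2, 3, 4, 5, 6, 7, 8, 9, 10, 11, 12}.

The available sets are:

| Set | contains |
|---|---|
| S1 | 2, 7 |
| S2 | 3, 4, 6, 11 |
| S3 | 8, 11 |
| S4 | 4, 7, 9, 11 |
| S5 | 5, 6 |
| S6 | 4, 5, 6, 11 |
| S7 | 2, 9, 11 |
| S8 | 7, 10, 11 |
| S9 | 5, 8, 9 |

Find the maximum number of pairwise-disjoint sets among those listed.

3

S1, S2, S9 are pairwise disjoint (S1={2,7}; S2={3,4,6,11}; S9={5,8,9}).
Every remaining set overlaps one of these, and no 4 of the listed sets are pairwise disjoint, so 3 is the maximum.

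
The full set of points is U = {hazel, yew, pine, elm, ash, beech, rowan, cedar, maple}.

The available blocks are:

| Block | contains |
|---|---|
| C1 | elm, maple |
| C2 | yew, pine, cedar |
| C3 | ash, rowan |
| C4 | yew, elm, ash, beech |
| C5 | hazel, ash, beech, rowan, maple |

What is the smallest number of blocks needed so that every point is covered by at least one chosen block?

3

C1 and C2 and C5 together: C1 ∪ C2 ∪ C5 = {hazel, yew, pine, elm, ash, beech, rowan, cedar, maple} — every point is covered.
Only C5 contains hazel, so C5 is forced; the remaining 4 points need at least 2 more blocks (each remaining block adds at most 3) — so at least 3 blocks are needed, and 3 is optimal.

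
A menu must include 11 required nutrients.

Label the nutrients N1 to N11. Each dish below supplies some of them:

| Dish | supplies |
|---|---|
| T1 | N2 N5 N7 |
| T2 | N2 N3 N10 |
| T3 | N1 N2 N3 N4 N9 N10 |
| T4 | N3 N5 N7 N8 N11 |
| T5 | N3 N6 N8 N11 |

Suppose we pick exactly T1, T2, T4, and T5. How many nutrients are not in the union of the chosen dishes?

3

Union of T1, T2, T4, T5 = {N2, N3, N5, N6, N7, N8, N10, N11}.
Not covered: N1, N4, N9 — 3 nutrients.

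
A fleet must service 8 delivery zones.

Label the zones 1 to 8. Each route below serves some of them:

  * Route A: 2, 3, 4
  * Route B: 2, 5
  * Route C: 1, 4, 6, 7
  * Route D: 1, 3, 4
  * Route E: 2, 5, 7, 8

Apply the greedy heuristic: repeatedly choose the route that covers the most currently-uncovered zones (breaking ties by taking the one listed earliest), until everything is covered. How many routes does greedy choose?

3

Greedy: pick C (covers 4 new) → pick E (covers 3 new) → pick A (covers 1 new). Total picks: 3.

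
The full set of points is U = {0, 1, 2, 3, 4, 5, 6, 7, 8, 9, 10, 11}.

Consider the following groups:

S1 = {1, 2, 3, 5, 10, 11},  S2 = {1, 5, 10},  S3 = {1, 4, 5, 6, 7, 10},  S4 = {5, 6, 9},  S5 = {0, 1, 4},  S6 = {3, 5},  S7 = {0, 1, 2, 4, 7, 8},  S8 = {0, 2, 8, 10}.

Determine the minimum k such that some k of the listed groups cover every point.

3

S1 and S4 and S7 together: S1 ∪ S4 ∪ S7 = {0, 1, 2, 3, 4, 5, 6, 7, 8, 9, 10, 11} — every point is covered.
Only S4 contains 9, so S4 is forced; the remaining 9 points need at least 2 more groups (each remaining group adds at most 6) — so at least 3 groups are needed, and 3 is optimal.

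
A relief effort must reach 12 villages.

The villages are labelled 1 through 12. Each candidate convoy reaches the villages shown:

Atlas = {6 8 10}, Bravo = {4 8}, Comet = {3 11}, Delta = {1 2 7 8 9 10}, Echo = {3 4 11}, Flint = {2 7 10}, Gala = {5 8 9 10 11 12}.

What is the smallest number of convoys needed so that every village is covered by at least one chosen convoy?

Atlas and Delta and Echo and Gala together: Atlas ∪ Delta ∪ Echo ∪ Gala = {1, 2, 3, 4, 5, 6, 7, 8, 9, 10, 11, 12} — every village is covered.
Only Atlas contains 6, so Atlas is forced; the remaining 9 villages need at least 3 more convoys (each remaining convoy adds at most 4) — so at least 4 convoys are needed, and 4 is optimal.

4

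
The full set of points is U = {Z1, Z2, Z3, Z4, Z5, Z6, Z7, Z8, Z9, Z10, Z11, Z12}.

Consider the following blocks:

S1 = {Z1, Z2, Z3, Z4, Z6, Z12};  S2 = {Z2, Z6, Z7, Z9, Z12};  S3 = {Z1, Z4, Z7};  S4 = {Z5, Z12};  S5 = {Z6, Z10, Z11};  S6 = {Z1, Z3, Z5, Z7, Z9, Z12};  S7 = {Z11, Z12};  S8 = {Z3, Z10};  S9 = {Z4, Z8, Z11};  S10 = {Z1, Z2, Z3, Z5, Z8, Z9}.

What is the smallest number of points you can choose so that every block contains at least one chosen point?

4

The 4 points {Z3, Z4, Z6, Z12} hit every block.
No choice of 3 points meets every block, so 4 is the minimum.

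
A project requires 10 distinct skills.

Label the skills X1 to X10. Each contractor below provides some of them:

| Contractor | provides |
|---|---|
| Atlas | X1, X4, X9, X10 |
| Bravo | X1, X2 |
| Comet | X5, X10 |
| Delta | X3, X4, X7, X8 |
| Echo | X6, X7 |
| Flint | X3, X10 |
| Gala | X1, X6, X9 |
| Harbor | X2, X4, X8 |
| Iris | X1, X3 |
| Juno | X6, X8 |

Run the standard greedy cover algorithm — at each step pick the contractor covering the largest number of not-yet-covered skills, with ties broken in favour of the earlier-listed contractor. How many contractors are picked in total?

Greedy: pick Atlas (covers 4 new) → pick Delta (covers 3 new) → pick Bravo (covers 1 new) → pick Comet (covers 1 new) → pick Echo (covers 1 new). Total picks: 5.
(The true minimum cover uses only 4 contractors, so greedy is not optimal here.)

5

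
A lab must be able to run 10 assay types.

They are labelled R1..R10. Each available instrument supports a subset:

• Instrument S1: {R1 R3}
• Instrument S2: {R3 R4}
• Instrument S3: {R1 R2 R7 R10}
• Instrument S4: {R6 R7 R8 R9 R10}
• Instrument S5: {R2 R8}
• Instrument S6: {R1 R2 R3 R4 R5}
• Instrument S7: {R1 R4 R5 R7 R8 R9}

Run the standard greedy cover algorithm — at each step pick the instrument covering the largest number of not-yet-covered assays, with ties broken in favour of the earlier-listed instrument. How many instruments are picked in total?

4

Greedy: pick S7 (covers 6 new) → pick S3 (covers 2 new) → pick S1 (covers 1 new) → pick S4 (covers 1 new). Total picks: 4.
(The true minimum cover uses only 2 instruments, so greedy is not optimal here.)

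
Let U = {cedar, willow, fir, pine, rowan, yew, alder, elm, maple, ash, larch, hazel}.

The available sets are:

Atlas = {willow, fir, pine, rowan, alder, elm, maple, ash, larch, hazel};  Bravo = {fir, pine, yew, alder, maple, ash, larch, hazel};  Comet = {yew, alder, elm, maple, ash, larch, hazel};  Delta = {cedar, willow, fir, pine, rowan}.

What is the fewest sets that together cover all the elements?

Take {Comet, Delta}. Their union is {cedar, willow, fir, pine, rowan, yew, alder, elm, maple, ash, larch, hazel}, which is all 12 elements.
No single set has all 12 elements (the largest, Atlas, has 10), so 2 is optimal.

2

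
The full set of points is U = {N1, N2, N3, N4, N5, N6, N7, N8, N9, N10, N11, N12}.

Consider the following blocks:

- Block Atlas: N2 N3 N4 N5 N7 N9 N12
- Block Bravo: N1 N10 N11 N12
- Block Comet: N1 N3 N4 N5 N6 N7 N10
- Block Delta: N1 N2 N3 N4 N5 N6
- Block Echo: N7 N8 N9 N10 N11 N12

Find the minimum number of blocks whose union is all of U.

2

Delta and Echo cover everything between them: the union {N1, N2, N3, N4, N5, N6, N7, N8, N9, N10, N11, N12} is all of U.
No single block has all 12 points (the largest, Atlas, has 7), so 2 is optimal.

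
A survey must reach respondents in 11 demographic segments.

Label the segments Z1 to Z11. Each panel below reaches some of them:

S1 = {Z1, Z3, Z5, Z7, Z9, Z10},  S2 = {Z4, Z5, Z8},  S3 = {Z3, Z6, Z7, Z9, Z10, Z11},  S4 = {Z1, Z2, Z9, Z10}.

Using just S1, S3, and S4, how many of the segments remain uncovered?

2

Union of S1, S3, S4 = {Z1, Z2, Z3, Z5, Z6, Z7, Z9, Z10, Z11}.
Not covered: Z4, Z8 — 2 segments.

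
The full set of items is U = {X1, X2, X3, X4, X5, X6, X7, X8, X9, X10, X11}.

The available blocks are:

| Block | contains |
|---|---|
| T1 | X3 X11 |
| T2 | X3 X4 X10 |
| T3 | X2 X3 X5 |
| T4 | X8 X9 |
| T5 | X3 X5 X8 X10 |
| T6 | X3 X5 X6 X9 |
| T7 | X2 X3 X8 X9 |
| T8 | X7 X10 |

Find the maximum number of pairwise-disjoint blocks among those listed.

3

T1, T4, T8 are pairwise disjoint (T1={X3,X11}; T4={X8,X9}; T8={X7,X10}).
Every remaining block overlaps one of these, and no 4 of the listed blocks are pairwise disjoint, so 3 is the maximum.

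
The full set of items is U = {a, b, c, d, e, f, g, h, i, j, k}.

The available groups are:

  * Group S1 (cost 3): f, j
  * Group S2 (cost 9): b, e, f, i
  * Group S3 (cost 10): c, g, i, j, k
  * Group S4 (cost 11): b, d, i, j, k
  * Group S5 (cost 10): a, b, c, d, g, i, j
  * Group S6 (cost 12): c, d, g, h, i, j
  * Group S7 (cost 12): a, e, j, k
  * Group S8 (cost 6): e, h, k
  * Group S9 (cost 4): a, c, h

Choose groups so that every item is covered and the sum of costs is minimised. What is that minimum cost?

S1, S5, S8 together cover every item (S1 ∪ S5 ∪ S8 = {a, b, c, d, e, f, g, h, i, j, k}); total cost 3 + 10 + 6 = 19.
The greedy pick S9, S1, S5, S8 costs 23; no covering selection beats 19.

19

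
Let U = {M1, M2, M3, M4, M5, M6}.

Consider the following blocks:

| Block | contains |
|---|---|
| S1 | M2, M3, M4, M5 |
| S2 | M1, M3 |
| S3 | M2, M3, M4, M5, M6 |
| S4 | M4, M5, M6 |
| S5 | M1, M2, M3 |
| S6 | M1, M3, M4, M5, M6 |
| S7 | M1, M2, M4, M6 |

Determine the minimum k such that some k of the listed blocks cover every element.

2

Take {S3, S6}. Their union is {M1, M2, M3, M4, M5, M6}, which is all 6 elements.
No single block has all 6 elements (the largest, S3, has 5), so 2 is optimal.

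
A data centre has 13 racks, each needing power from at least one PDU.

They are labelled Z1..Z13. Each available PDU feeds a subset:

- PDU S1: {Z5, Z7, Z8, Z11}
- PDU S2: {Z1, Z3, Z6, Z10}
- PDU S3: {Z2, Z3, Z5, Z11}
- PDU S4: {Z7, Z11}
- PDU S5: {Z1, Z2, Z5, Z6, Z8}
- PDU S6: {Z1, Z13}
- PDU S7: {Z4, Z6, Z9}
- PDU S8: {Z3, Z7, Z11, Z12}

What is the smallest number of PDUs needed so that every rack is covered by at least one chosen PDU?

S2 and S5 and S6 and S7 and S8 together: S2 ∪ S5 ∪ S6 ∪ S7 ∪ S8 = {Z1, Z2, Z3, Z4, Z5, Z6, Z7, Z8, Z9, Z10, Z11, Z12, Z13} — every rack is covered.
No 4 of the 8 PDUs cover everything (all 70 combinations miss at least one rack), so 5 is optimal.

5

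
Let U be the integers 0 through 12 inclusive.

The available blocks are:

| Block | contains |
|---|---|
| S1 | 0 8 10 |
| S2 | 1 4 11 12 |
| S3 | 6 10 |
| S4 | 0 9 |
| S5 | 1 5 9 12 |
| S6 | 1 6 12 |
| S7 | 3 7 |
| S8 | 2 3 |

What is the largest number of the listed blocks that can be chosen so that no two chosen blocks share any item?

S2, S3, S4, S8 are pairwise disjoint (S2={1,4,11,12}; S3={6,10}; S4={0,9}; S8={2,3}).
Every remaining block overlaps one of these, and no 5 of the listed blocks are pairwise disjoint, so 4 is the maximum.

4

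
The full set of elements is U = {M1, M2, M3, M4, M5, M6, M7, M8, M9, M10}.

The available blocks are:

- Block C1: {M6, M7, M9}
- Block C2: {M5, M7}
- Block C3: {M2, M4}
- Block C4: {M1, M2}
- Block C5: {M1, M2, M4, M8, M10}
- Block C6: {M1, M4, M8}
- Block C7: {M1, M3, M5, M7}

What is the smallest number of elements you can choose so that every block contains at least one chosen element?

The 3 elements {M1, M4, M7} hit every block.
No choice of 2 elements meets every block, so 3 is the minimum.

3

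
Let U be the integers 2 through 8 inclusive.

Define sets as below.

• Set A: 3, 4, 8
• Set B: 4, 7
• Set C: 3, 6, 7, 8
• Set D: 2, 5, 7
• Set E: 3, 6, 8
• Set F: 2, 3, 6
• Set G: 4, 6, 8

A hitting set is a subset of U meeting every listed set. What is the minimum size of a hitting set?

3

Take H = {2, 4, 8}. Each listed set contains at least one of these, so H is a hitting set of size 3.
No choice of 2 items meets every set, so 3 is the minimum.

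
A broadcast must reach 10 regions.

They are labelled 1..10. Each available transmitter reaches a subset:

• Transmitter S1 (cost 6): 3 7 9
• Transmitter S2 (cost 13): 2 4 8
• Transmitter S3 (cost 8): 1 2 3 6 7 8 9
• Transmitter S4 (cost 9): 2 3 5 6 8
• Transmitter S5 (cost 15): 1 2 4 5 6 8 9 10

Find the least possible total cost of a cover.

21

S1, S5 together cover every region (S1 ∪ S5 = {1, 2, 3, 4, 5, 6, 7, 8, 9, 10}); total cost 6 + 15 = 21.
The greedy pick S3, S5 costs 23; no covering selection beats 21.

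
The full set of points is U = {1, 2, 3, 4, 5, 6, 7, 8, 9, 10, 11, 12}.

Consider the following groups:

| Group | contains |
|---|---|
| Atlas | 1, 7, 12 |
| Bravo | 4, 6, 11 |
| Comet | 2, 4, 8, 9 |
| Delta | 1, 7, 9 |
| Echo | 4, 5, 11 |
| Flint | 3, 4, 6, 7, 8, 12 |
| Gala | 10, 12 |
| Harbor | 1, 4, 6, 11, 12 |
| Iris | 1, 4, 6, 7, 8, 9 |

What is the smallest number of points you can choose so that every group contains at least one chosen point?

Take H = {1, 4, 12}. Each listed group contains at least one of these, so H is a hitting set of size 3.
The groups Bravo, Delta, Gala are pairwise disjoint, so any hitting set needs a separate point for each — at least 3. Hence 3 is optimal.

3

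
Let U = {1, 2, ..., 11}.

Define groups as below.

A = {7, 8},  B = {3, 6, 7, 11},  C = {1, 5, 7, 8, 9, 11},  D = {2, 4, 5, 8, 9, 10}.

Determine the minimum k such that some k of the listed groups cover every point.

B and C and D together: B ∪ C ∪ D = {1, 2, 3, 4, 5, 6, 7, 8, 9, 10, 11} — every point is covered.
Only C contains 1, so C is forced; the remaining 5 points need at least 2 more groups (each remaining group adds at most 3) — so at least 3 groups are needed, and 3 is optimal.

3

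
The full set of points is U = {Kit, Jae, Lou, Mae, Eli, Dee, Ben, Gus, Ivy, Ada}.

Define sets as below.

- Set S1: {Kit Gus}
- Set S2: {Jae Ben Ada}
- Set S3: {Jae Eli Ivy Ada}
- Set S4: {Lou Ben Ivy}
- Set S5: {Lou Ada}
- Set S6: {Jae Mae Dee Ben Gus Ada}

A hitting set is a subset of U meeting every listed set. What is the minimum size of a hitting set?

3

Take H = {Kit, Ivy, Ada}. Each listed set contains at least one of these, so H is a hitting set of size 3.
No choice of 2 points meets every set, so 3 is the minimum.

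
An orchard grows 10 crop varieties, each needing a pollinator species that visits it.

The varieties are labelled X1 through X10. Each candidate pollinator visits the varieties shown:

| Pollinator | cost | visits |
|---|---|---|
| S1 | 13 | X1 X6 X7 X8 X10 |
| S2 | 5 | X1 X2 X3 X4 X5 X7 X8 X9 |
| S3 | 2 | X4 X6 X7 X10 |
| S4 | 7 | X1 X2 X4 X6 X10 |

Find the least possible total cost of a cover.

7

S2, S3 together cover every variety (S2 ∪ S3 = {X1, X2, X3, X4, X5, X6, X7, X8, X9, X10}); total cost 5 + 2 = 7.
No covering selection has total cost below 7.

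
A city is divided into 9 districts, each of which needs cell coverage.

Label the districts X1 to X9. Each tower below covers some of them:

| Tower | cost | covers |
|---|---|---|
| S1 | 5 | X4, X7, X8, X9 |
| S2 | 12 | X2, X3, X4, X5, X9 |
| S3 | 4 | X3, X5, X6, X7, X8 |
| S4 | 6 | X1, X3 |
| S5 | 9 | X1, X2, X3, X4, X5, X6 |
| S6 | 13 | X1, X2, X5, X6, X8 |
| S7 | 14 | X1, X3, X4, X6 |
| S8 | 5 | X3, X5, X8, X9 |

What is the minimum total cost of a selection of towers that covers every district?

S1, S5 together cover every district (S1 ∪ S5 = {X1, X2, X3, X4, X5, X6, X7, X8, X9}); total cost 5 + 9 = 14.
The greedy pick S3, S1, S5 costs 18; no covering selection beats 14.

14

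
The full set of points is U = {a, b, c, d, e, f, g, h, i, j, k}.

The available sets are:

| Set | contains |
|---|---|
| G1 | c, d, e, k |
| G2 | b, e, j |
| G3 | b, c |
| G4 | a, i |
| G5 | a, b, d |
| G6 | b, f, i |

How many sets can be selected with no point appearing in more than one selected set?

2

G1, G4 are pairwise disjoint (G1={c,d,e,k}; G4={a,i}).
Every remaining set overlaps one of these, and no 3 of the listed sets are pairwise disjoint, so 2 is the maximum.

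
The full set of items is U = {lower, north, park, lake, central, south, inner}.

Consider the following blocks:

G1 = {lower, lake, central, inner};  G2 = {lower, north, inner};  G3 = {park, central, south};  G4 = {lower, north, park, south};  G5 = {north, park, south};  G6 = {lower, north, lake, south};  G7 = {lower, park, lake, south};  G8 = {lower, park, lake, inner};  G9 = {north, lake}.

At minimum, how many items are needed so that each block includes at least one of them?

3

H = {lower, lake, south} meets every block (each contains at least one member of H), and |H| = 3.
No choice of 2 items meets every block, so 3 is the minimum.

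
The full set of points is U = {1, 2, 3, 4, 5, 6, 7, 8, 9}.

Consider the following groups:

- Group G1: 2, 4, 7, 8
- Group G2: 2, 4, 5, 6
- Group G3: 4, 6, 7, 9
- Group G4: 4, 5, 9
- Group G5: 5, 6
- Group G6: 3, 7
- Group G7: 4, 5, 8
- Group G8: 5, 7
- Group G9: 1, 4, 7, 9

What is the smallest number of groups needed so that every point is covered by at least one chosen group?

Take {G1, G2, G6, G9}. Their union is {1, 2, 3, 4, 5, 6, 7, 8, 9}, which is all 9 points.
No 3 of the 9 groups cover everything (all 84 combinations miss at least one point), so 4 is optimal.

4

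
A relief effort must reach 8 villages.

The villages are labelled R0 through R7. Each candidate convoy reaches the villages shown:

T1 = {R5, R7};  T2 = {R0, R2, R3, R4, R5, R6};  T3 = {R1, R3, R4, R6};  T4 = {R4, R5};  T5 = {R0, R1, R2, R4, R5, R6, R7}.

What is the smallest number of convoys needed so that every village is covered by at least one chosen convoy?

T2 and T5 together: T2 ∪ T5 = {R0, R1, R2, R3, R4, R5, R6, R7} — every village is covered.
No single convoy has all 8 villages (the largest, T5, has 7), so 2 is optimal.

2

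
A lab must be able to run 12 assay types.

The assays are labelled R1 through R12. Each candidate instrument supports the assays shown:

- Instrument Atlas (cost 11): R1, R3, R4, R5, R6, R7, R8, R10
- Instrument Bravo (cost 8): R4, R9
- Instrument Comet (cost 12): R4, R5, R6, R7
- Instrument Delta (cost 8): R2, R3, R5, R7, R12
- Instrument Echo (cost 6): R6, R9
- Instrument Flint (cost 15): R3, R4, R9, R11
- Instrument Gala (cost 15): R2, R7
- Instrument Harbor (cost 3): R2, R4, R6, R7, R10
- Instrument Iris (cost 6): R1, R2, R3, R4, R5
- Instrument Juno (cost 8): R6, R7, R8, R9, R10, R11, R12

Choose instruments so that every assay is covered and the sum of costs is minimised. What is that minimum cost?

14

Iris, Juno together cover every assay (Iris ∪ Juno = {R1, R2, R3, R4, R5, R6, R7, R8, R9, R10, R11, R12}); total cost 6 + 8 = 14.
The greedy pick Harbor, Iris, Juno costs 17; no covering selection beats 14.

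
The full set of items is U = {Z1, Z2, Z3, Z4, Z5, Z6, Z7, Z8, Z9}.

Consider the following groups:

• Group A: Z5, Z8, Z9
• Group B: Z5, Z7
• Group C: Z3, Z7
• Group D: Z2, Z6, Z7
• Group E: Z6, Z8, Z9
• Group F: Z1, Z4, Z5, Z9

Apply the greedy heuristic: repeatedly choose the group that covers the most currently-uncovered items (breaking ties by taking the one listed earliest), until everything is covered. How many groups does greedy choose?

Greedy: pick F (covers 4 new) → pick D (covers 3 new) → pick A (covers 1 new) → pick C (covers 1 new). Total picks: 4.

4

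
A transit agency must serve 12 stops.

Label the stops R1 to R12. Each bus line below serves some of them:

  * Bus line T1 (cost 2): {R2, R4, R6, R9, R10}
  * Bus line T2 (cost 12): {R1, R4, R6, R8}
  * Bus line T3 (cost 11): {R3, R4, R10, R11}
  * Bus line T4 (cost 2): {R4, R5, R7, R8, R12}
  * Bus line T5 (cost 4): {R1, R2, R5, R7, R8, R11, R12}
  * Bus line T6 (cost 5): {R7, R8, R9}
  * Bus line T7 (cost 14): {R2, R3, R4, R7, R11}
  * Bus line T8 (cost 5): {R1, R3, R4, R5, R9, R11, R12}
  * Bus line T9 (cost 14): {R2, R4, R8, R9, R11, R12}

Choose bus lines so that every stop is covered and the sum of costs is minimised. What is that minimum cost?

T1, T4, T8 together cover every stop (T1 ∪ T4 ∪ T8 = {R1, R2, R3, R4, R5, R6, R7, R8, R9, R10, R11, R12}); total cost 2 + 2 + 5 = 9.
No covering selection has total cost below 9.

9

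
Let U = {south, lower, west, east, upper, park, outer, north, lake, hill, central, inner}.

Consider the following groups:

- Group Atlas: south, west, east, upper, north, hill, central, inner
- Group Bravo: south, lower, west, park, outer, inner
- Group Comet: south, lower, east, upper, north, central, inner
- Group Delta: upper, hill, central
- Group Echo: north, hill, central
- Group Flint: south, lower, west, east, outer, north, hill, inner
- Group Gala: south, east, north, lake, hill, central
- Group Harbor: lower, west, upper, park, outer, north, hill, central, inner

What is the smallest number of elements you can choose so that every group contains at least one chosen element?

2

H = {south, central} meets every group (each contains at least one member of H), and |H| = 2.
The groups Bravo, Echo are pairwise disjoint, so any hitting set needs a separate element for each — at least 2. Hence 2 is optimal.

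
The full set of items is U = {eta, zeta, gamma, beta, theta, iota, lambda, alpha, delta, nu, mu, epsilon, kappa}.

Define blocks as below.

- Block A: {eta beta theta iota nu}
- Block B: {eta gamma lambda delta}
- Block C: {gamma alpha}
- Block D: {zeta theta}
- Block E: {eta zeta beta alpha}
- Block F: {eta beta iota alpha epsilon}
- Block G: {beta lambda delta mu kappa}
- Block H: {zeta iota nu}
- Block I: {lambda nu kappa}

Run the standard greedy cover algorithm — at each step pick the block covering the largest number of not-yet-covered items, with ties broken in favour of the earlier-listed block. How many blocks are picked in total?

5

Greedy: pick A (covers 5 new) → pick G (covers 4 new) → pick C (covers 2 new) → pick D (covers 1 new) → pick F (covers 1 new). Total picks: 5.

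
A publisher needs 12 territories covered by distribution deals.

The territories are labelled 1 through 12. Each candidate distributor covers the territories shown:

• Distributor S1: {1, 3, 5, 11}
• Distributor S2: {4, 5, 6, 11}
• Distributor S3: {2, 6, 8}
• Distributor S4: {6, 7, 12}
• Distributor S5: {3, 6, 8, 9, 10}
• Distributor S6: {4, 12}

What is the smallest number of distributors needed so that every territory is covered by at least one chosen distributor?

S1 and S3 and S4 and S5 and S6 together: S1 ∪ S3 ∪ S4 ∪ S5 ∪ S6 = {1, 2, 3, 4, 5, 6, 7, 8, 9, 10, 11, 12} — every territory is covered.
No 4 of the 6 distributors cover everything (all 15 combinations miss at least one territory), so 5 is optimal.

5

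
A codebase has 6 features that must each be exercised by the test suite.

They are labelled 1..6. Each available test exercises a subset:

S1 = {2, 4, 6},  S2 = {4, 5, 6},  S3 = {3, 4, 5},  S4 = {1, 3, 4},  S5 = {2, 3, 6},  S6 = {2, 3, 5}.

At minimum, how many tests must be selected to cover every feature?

3

Take {S4, S5, S6}. Their union is {1, 2, 3, 4, 5, 6}, which is all 6 features.
Only S4 contains 1, so S4 is forced; the remaining 3 features need at least 2 more tests (each remaining test adds at most 2) — so at least 3 tests are needed, and 3 is optimal.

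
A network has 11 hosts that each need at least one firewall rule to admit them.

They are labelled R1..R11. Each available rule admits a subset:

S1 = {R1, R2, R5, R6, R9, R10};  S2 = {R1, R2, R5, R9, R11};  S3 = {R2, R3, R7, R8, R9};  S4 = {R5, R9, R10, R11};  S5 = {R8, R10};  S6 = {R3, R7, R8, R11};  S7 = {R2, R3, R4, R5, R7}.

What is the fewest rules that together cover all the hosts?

3

Take {S1, S6, S7}. Their union is {R1, R2, R3, R4, R5, R6, R7, R8, R9, R10, R11}, which is all 11 hosts.
Only S7 contains R4, so S7 is forced; the remaining 6 hosts need at least 2 more rules (each remaining rule adds at most 4) — so at least 3 rules are needed, and 3 is optimal.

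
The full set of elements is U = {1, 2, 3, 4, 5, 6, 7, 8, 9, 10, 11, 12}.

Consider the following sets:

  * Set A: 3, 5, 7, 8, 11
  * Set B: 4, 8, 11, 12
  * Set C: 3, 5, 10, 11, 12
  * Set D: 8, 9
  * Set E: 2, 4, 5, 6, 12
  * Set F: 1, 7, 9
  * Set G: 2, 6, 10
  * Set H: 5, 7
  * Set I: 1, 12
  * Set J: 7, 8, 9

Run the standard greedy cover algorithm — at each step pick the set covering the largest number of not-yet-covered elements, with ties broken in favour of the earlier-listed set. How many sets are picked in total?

4

Greedy: pick A (covers 5 new) → pick E (covers 4 new) → pick F (covers 2 new) → pick C (covers 1 new). Total picks: 4.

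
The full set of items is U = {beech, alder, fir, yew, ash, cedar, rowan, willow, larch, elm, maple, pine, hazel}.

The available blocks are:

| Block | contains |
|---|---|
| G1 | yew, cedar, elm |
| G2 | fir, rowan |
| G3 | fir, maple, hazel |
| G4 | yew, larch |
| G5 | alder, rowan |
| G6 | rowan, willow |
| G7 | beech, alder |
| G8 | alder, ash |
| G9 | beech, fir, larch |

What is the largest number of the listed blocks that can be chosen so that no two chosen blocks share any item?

G1, G3, G6, G8 are pairwise disjoint (G1={yew,cedar,elm}; G3={fir,maple,hazel}; G6={rowan,willow}; G8={alder,ash}).
Every remaining block overlaps one of these, and no 5 of the listed blocks are pairwise disjoint, so 4 is the maximum.

4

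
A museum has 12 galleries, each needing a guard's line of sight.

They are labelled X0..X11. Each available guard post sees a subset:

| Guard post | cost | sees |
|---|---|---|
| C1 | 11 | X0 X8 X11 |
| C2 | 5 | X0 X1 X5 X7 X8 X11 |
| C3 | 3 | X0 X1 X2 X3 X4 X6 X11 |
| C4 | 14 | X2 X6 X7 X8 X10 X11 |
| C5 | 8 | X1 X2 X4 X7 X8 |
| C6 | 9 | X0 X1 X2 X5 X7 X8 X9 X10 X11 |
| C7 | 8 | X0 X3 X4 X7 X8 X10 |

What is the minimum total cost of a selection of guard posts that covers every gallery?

12

C3, C6 together cover every gallery (C3 ∪ C6 = {X0, X1, X2, X3, X4, X5, X6, X7, X8, X9, X10, X11}); total cost 3 + 9 = 12.
The greedy pick C3, C2, C6 costs 17; no covering selection beats 12.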